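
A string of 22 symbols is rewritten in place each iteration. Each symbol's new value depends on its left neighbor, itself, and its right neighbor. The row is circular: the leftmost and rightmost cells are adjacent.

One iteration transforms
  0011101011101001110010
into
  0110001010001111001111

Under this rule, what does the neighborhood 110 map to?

0

At position 4 the neighborhood is 110; the next row has 0 there.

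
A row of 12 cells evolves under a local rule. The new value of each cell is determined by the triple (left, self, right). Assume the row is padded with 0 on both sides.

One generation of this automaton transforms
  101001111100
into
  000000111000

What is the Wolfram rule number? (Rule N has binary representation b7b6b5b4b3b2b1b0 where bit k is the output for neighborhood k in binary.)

128

position 6: 111 → 1  (bit 7 = 1)
position 9: 110 → 0  (bit 6 = 0)
position 1: 101 → 0  (bit 5 = 0)
position 3: 100 → 0  (bit 4 = 0)
position 5: 011 → 0  (bit 3 = 0)
position 0: 010 → 0  (bit 2 = 0)
position 4: 001 → 0  (bit 1 = 0)
position 11: 000 → 0  (bit 0 = 0)
bits b7..b0 = 10000000 = 128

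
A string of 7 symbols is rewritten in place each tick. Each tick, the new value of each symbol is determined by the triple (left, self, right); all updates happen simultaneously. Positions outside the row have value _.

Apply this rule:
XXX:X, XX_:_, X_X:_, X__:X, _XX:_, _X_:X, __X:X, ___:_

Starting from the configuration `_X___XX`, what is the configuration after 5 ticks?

XXX_X__
_X__XX_
XXXX__X
_XX_XXX
X____X_

X____X_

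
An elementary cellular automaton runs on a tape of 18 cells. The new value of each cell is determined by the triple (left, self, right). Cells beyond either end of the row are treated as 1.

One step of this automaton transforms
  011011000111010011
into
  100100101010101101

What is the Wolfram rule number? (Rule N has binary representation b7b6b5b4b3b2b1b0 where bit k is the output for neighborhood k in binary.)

178

position 10: 111 → 1  (bit 7 = 1)
position 2: 110 → 0  (bit 6 = 0)
position 0: 101 → 1  (bit 5 = 1)
position 6: 100 → 1  (bit 4 = 1)
position 1: 011 → 0  (bit 3 = 0)
position 13: 010 → 0  (bit 2 = 0)
position 8: 001 → 1  (bit 1 = 1)
position 7: 000 → 0  (bit 0 = 0)
bits b7..b0 = 10110010 = 178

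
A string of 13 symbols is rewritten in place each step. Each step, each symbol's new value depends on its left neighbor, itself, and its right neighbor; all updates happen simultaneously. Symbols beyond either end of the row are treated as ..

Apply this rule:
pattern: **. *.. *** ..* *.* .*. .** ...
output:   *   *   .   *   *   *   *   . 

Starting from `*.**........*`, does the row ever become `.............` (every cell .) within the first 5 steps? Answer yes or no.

*****......**
*...**....***
**.****..**.*
****..*******
*..****.....*
step 5 is *..****.....*, still not uniform .

no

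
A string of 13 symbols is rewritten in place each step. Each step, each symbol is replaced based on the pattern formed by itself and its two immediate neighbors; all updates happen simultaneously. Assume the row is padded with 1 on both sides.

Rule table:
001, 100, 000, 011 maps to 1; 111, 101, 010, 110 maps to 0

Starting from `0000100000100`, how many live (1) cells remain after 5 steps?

11

step 1: 1111011111011
step 2: 0000010000010
step 3: 1111101111100
step 4: 0000001000011
step 5: 1111110111110
count of 1: 11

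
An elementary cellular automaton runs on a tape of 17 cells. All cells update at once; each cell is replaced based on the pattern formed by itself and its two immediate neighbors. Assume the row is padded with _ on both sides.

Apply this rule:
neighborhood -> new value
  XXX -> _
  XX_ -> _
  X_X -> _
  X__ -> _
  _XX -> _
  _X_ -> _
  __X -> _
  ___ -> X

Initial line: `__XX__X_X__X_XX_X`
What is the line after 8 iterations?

__XXXXXXXXXXXXXXX

X________________
__XXXXXXXXXXXXXXX
X________________  (repeats iteration 1; period 2)
iteration 8: __XXXXXXXXXXXXXXX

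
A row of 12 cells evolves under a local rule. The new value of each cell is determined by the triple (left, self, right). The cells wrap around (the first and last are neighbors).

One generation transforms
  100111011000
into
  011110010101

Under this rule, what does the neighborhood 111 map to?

At position 4 the neighborhood is 111; the next row has 1 there.

1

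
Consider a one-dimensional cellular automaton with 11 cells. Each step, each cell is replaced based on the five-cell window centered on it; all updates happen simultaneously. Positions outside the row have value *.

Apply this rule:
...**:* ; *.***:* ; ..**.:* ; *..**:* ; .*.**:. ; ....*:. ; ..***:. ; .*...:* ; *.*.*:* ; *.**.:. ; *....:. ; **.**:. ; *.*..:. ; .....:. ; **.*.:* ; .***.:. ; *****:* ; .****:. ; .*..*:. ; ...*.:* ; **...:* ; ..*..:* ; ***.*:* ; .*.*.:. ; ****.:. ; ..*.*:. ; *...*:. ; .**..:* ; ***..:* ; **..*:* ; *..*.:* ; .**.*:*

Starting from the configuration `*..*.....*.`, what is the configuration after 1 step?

*****...*..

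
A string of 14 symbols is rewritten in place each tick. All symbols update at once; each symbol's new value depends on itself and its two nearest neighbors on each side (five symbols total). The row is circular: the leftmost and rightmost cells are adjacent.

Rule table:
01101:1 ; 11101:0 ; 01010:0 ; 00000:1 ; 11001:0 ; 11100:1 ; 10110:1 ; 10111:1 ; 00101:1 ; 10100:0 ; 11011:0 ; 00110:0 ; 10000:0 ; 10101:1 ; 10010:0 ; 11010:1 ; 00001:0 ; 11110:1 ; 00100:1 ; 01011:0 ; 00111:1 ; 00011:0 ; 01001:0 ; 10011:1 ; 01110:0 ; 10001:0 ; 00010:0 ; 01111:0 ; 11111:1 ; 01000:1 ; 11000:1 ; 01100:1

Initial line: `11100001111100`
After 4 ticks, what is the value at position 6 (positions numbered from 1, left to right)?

0

tick 1: 10110001011101
tick 2: 10111001010001
tick 3: 10101001001000
tick 4: 10100001001100
position 6 holds 0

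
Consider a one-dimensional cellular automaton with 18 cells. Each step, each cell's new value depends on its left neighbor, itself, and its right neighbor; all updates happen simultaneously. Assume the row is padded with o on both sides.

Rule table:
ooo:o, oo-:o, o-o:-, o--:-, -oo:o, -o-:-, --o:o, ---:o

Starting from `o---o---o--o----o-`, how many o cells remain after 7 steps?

o-oo--oo--o--ooo--
o-oo-ooo-o--oooo-o
o-oo-ooo---ooooo-o
o-oo-ooo-ooooooo-o
o-oo-ooo-ooooooo-o  (fixed point — unchanged through step 7)
count of o: 14

14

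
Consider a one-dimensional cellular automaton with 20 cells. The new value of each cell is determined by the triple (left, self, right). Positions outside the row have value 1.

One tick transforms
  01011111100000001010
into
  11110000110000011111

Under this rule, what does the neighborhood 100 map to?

1

At position 9 the neighborhood is 100; the next row has 1 there.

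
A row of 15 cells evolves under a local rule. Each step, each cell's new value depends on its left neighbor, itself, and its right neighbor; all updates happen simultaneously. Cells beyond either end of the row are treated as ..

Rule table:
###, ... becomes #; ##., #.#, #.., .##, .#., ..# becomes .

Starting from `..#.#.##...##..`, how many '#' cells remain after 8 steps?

#........#....#
..######...##..
#..####..#....#
....##.....##..
###....###....#
.#..##..#..##..
..............#
#############..
count of #: 13

13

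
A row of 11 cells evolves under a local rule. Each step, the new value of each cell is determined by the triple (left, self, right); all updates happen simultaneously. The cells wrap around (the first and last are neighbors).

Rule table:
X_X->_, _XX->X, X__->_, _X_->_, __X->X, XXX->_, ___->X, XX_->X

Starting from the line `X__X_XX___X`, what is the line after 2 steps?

step 1: X_X__XX_XXX
step 2: X___XXX_X__

X___XXX_X__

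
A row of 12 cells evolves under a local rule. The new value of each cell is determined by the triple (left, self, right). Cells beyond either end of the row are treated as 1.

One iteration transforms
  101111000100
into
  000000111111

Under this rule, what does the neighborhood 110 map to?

At position 0 the neighborhood is 110; the next row has 0 there.

0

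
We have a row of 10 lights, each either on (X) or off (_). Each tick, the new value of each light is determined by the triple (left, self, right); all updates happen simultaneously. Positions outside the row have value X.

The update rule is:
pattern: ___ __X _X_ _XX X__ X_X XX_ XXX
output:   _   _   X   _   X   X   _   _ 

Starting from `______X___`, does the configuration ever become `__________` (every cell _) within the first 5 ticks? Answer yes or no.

no

X_____XX__
_X______X_
XXX_____XX
___X______
X__XX_____
tick 5 is X__XX_____, still not uniform _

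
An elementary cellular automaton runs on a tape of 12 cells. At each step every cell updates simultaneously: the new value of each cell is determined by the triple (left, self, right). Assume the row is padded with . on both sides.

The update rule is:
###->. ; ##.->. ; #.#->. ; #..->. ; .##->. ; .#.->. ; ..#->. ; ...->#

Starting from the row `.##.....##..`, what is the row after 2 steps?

step 1: ....###....#
step 2: ###.....##..

###.....##..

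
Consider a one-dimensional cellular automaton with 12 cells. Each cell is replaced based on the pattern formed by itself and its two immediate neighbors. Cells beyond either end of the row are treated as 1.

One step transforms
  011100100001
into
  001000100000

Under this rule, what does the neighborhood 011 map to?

0

At position 1 the neighborhood is 011; the next row has 0 there.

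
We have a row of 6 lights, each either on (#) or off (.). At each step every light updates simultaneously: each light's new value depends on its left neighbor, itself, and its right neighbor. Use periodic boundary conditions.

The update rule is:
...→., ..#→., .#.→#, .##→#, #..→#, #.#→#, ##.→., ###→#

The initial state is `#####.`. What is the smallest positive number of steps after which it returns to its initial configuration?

6

####.#
###.##
##.###
#.####
.#####
#####.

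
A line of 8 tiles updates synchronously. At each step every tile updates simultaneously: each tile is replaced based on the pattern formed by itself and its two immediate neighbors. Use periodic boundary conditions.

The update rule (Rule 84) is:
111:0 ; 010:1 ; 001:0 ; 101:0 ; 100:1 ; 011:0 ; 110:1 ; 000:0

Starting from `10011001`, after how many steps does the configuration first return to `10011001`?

step 1: 11001100
step 2: 01100110
step 3: 00110011
step 4: 10011001

4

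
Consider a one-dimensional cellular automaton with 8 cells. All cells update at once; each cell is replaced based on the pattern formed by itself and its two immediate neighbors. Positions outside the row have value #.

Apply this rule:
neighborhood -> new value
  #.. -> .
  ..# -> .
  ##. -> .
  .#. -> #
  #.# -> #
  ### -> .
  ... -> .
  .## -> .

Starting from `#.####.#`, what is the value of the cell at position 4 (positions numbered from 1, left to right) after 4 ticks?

.#....#.
##....##
........
........
position 4 holds .

.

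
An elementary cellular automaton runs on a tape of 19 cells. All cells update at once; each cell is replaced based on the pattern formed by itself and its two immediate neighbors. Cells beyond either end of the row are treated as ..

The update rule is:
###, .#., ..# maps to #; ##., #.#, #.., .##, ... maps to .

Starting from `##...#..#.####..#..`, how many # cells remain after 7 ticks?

....##.##..##..##..
...#......#...#....
..##.....##..##....
.#......#...#......
##.....##..##......
......#...#........
.....##..##........
count of #: 4

4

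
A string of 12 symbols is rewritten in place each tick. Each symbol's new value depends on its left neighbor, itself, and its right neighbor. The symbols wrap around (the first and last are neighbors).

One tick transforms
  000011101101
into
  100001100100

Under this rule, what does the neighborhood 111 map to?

1

At position 5 the neighborhood is 111; the next row has 1 there.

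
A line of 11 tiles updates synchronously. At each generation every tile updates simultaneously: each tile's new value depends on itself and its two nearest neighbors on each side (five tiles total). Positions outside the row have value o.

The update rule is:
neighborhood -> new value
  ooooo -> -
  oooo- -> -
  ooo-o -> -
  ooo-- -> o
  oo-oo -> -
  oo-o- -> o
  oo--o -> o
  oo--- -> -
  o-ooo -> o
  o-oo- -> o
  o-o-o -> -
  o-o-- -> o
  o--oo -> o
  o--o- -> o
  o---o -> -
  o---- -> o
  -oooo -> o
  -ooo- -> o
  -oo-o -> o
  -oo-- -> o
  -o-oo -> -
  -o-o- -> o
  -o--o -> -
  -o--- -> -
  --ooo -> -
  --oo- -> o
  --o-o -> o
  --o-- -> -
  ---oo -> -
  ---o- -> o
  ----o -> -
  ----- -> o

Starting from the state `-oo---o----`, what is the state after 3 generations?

-oo-ooo--o-

-oo--o--o--
-oooo--o--o
-oo-ooo--o-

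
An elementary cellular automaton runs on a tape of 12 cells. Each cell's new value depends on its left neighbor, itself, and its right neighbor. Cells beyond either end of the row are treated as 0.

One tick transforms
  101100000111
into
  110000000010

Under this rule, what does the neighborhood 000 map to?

0

At position 5 the neighborhood is 000; the next row has 0 there.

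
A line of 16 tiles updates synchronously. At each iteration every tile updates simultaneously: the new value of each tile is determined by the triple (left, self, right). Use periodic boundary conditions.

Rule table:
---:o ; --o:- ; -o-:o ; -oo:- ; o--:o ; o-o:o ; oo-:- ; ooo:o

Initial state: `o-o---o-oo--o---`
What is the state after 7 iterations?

ooo-o-o-ooo-oo-o

iteration 1: ooooo-oo--o-ooo-
iteration 2: -ooo-o--o-oo-o-o
iteration 3: o-o-ooo-oo--oooo
iteration 4: -ooo-o-o--o--ooo
iteration 5: o-o-ooooo-oo--o-
iteration 6: oooo-ooo-o--o-oo
iteration 7: ooo-o-o-ooo-oo-o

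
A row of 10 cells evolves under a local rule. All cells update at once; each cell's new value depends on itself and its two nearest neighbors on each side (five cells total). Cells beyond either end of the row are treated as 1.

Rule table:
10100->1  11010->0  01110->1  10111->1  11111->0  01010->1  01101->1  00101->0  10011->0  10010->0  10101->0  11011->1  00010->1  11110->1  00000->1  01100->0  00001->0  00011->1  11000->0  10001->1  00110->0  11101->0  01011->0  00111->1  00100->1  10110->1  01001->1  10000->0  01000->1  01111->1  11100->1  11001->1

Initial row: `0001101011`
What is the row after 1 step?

0110100011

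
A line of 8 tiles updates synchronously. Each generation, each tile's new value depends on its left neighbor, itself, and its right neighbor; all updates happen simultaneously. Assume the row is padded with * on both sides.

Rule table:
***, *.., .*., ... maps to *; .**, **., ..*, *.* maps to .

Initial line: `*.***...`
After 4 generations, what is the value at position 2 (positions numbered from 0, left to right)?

.

...*.**.
**.*....
*..****.
.*..**..
position 2 holds .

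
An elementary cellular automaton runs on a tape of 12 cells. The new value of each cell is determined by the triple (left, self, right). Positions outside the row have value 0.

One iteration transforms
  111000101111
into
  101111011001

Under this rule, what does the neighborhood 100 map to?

At position 3 the neighborhood is 100; the next row has 1 there.

1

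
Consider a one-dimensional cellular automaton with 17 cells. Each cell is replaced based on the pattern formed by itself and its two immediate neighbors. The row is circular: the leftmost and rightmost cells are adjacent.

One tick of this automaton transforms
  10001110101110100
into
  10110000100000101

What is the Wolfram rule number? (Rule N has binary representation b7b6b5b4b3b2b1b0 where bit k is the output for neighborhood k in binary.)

position 5: 111 → 0  (bit 7 = 0)
position 6: 110 → 0  (bit 6 = 0)
position 7: 101 → 0  (bit 5 = 0)
position 1: 100 → 0  (bit 4 = 0)
position 4: 011 → 0  (bit 3 = 0)
position 0: 010 → 1  (bit 2 = 1)
position 3: 001 → 1  (bit 1 = 1)
position 2: 000 → 1  (bit 0 = 1)
bits b7..b0 = 00000111 = 7

7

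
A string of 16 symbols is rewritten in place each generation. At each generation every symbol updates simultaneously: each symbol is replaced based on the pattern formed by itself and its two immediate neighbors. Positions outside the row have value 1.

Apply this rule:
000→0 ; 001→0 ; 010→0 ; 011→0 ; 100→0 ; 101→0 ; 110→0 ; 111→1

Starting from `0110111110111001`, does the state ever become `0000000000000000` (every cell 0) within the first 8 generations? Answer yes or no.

yes

0000011100010000
0000001000000000
0000000000000000
all cells are 0 at generation 3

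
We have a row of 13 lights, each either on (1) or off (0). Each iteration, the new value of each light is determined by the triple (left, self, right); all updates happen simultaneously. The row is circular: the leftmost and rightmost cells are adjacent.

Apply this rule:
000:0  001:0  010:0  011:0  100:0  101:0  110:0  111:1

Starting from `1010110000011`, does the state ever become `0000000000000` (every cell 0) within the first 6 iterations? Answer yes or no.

yes

0000000000001
0000000000000
all cells are 0 at iteration 2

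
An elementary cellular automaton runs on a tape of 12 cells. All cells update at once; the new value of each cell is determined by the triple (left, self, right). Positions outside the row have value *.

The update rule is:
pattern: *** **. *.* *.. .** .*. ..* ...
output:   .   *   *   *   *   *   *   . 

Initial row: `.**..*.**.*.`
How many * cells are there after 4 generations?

4

generation 1: ************
generation 2: ............
generation 3: *..........*
generation 4: **........**
count of *: 4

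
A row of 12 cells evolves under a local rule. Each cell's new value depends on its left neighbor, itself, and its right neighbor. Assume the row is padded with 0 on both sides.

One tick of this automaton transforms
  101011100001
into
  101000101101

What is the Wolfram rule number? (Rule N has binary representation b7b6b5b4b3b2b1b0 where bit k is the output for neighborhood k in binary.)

69

position 5: 111 → 0  (bit 7 = 0)
position 6: 110 → 1  (bit 6 = 1)
position 1: 101 → 0  (bit 5 = 0)
position 7: 100 → 0  (bit 4 = 0)
position 4: 011 → 0  (bit 3 = 0)
position 0: 010 → 1  (bit 2 = 1)
position 10: 001 → 0  (bit 1 = 0)
position 8: 000 → 1  (bit 0 = 1)
bits b7..b0 = 01000101 = 69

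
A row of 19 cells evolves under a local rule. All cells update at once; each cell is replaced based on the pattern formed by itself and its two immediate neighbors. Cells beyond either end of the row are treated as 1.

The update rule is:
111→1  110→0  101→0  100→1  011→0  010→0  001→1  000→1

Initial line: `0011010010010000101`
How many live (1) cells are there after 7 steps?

11

1100001101101111000
1011110000000110111
0001101111111000011
1110000111110111101
1101111011100011000
1000110001011100111
0111001110001011011
count of 1: 11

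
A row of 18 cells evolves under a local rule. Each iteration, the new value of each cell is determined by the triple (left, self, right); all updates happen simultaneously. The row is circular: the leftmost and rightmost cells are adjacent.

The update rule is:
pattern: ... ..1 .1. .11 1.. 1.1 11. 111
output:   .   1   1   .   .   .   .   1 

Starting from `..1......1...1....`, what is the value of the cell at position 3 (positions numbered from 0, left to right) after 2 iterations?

.

.11.....11..11....
1......1...1......
position 3 holds .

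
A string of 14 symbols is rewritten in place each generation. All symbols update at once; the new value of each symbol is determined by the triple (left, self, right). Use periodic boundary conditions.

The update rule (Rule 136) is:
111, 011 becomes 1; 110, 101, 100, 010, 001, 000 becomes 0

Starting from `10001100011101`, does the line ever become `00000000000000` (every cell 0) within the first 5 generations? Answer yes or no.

yes

generation 1: 00001000011001
generation 2: 00000000010000
generation 3: 00000000000000
all cells are 0 at generation 3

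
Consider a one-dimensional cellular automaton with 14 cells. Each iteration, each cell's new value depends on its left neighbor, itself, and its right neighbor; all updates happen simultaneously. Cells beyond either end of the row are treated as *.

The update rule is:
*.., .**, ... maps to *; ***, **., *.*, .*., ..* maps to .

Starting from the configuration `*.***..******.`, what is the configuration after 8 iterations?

iteration 1: ..*..*.*......
iteration 2: *..*....*****.
iteration 3: .*..***.*.....
iteration 4: ..*.*....****.
iteration 5: *....***.*....
iteration 6: .***.*....***.
iteration 7: .*....***.*...
iteration 8: ..***.*....**.

..***.*....**.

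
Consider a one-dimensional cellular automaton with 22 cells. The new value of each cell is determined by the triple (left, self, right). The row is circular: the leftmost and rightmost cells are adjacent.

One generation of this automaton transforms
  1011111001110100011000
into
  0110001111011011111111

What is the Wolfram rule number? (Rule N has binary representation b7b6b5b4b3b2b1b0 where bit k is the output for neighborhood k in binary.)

position 3: 111 → 0  (bit 7 = 0)
position 6: 110 → 1  (bit 6 = 1)
position 1: 101 → 1  (bit 5 = 1)
position 7: 100 → 1  (bit 4 = 1)
position 2: 011 → 1  (bit 3 = 1)
position 0: 010 → 0  (bit 2 = 0)
position 8: 001 → 1  (bit 1 = 1)
position 15: 000 → 1  (bit 0 = 1)
bits b7..b0 = 01111011 = 123

123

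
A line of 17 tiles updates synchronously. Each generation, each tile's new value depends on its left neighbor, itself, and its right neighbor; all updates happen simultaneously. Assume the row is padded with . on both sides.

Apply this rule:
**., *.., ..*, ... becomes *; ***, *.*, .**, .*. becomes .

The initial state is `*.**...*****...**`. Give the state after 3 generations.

..****....****.**

...****....****.*
***...*****...*..
..****....****.**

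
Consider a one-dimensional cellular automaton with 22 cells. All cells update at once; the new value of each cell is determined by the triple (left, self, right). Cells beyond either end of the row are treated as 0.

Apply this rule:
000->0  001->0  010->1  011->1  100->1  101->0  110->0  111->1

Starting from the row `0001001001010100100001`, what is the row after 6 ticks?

0001001001010100101001

tick 1: 0001101101010110110001
tick 2: 0001001001010100101001
tick 3: 0001101101010110101101
tick 4: 0001001001010100101001  (repeats tick 2; period 2)
tick 6: 0001001001010100101001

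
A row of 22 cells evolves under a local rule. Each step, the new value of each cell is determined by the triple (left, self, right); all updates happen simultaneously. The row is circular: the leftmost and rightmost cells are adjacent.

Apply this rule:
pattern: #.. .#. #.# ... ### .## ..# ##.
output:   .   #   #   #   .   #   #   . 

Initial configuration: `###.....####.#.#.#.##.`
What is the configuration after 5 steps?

#..##...#####...######

step 1: #...#####...########.#
step 2: ..###.....###.......##
step 3: .##...#####...#######.
step 4: ##..###.....###.......
step 5: #..##...#####...######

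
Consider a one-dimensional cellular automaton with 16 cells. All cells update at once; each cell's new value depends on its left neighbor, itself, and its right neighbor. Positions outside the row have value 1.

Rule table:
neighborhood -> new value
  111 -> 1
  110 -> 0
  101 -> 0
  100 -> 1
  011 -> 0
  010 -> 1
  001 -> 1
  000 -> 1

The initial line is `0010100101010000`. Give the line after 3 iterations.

1110111101011111
1100011001001111
1011100111110111

1011100111110111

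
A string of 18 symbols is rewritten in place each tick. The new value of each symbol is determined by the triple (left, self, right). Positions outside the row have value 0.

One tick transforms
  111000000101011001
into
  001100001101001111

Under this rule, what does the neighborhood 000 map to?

0

At position 4 the neighborhood is 000; the next row has 0 there.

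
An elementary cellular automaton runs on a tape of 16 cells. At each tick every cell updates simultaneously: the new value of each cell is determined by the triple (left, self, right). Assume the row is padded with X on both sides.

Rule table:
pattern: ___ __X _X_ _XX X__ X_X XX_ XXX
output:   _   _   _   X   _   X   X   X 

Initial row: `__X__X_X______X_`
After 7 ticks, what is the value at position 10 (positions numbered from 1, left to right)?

_

______X________X
_______________X
_______________X  (fixed point — unchanged through tick 7)
position 10 holds _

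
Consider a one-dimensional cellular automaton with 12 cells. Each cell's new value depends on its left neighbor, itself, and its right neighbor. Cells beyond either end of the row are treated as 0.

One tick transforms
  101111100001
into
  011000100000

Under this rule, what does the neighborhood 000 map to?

At position 8 the neighborhood is 000; the next row has 0 there.

0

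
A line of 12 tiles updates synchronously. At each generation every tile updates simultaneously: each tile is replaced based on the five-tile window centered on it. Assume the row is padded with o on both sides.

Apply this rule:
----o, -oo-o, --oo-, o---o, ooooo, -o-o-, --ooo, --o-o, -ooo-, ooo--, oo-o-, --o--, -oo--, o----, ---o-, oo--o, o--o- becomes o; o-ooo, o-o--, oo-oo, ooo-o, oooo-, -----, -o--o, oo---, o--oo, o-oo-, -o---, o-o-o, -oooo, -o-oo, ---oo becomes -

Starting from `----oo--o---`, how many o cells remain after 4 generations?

4

generation 1: -oo-ooooo-o-
generation 2: --o---o--o--
generation 3: ooo-ooo-oo--
generation 4: o----o---oo-
count of o: 4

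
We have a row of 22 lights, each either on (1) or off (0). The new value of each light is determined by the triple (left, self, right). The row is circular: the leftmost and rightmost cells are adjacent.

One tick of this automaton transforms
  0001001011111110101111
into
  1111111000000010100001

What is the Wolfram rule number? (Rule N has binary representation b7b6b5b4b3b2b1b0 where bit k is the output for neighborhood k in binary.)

position 9: 111 → 0  (bit 7 = 0)
position 14: 110 → 1  (bit 6 = 1)
position 7: 101 → 0  (bit 5 = 0)
position 0: 100 → 1  (bit 4 = 1)
position 8: 011 → 0  (bit 3 = 0)
position 3: 010 → 1  (bit 2 = 1)
position 2: 001 → 1  (bit 1 = 1)
position 1: 000 → 1  (bit 0 = 1)
bits b7..b0 = 01010111 = 87

87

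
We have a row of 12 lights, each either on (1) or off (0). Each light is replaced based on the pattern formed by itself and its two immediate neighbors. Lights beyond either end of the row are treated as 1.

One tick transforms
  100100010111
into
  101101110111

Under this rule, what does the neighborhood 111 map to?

1

At position 10 the neighborhood is 111; the next row has 1 there.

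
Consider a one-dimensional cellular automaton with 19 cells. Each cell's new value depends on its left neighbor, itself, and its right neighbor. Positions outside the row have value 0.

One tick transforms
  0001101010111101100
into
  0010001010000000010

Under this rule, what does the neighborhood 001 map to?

At position 2 the neighborhood is 001; the next row has 1 there.

1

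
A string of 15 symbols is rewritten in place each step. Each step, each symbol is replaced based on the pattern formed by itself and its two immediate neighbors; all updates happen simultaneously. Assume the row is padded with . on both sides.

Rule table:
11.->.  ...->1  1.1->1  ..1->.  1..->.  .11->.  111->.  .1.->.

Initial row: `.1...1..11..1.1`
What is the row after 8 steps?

11...1111111...

...1.........1.
11...1111111...
...1.........11
11...1111111...  (repeats step 2; period 2)
step 8: 11...1111111...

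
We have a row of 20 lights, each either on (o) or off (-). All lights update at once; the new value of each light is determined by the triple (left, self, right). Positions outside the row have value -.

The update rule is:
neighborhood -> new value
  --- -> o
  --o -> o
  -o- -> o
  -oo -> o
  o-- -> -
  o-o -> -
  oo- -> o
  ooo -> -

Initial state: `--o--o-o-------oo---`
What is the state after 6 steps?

ooo-oo-o-oooooooo-oo
o-o-oo-o-o------o-oo
o-o-oo-o-o-oooooo-oo
o-o-oo-o-o-o----o-oo
o-o-oo-o-o-o-oooo-oo
o-o-oo-o-o-o-o--o-oo

o-o-oo-o-o-o-o--o-oo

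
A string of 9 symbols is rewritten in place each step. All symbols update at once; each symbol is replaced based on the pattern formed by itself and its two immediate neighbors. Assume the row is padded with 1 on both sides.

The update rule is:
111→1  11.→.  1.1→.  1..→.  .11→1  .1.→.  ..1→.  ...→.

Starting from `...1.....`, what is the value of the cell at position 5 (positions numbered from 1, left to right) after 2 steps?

step 1: .........
step 2: .........
position 5 holds .

.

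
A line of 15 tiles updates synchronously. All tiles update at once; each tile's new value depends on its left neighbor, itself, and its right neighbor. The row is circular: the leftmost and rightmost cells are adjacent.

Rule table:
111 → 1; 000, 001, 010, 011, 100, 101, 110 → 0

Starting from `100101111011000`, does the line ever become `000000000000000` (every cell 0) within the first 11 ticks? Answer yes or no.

000000110000000
000000000000000
all cells are 0 at tick 2

yes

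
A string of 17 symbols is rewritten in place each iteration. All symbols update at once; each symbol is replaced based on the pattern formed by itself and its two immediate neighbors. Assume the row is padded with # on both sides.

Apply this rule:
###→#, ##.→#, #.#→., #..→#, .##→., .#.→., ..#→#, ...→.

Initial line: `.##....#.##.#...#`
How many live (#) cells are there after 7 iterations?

8

..##..#...#..#.#.
##.###.#.#.##....
##..##......##..#
####.##....#.###.
####..##..#...##.
######.###.#.#.#.
######..##.......
count of #: 8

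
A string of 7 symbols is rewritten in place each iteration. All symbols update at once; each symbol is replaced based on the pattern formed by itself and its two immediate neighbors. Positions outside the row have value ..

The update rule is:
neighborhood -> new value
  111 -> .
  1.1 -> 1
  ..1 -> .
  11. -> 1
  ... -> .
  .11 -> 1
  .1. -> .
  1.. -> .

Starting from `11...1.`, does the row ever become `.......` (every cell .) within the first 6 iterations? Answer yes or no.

11.....
11.....  (fixed point — unchanged through iteration 6)
iteration 6 is 11....., still not uniform .

no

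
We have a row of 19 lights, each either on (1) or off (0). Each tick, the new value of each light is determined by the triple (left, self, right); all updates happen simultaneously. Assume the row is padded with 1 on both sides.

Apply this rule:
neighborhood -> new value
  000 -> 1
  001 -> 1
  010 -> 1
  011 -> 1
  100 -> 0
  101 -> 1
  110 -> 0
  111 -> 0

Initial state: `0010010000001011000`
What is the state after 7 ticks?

0110011001100111111

0110110111111110011
1101101100000000110
0011011001111111101
0110110011000000011
1101100110011111110
0011001100110000001
0110011001100111111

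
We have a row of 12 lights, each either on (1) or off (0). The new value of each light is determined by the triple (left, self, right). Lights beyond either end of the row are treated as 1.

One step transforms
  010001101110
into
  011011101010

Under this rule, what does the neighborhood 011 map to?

At position 5 the neighborhood is 011; the next row has 1 there.

1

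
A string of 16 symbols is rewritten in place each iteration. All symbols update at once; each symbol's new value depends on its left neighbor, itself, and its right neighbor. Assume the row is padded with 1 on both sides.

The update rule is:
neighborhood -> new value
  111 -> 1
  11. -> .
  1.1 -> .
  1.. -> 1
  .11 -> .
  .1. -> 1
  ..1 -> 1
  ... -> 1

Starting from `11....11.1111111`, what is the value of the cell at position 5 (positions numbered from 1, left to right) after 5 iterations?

1

iteration 1: 1.1111....111111
iteration 2: ...11.1111.11111
iteration 3: 111....11...1111
iteration 4: 11.1111..111.111
iteration 5: 1...11.11.1...11
position 5 holds 1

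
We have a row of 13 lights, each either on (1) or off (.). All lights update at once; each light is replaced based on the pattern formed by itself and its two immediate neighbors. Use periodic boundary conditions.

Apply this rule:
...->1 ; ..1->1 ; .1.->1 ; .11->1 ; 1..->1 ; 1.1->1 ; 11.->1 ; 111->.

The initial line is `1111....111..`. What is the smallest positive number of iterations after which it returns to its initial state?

1..111111.111
1111....111..

2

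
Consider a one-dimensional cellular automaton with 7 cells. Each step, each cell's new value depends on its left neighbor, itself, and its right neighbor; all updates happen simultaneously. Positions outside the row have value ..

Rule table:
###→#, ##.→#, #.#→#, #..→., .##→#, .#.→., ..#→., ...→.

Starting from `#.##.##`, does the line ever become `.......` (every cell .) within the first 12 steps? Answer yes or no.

no

.######
.######  (fixed point — unchanged through step 12)
step 12 is .######, still not uniform .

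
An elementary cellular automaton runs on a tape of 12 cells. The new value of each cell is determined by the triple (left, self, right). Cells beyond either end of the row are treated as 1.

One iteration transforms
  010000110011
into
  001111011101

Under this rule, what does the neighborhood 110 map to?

At position 7 the neighborhood is 110; the next row has 1 there.

1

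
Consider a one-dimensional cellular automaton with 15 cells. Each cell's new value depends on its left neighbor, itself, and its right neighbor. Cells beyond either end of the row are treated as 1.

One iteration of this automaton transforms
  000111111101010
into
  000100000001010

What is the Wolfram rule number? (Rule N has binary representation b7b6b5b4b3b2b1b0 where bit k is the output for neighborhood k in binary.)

12

position 4: 111 → 0  (bit 7 = 0)
position 9: 110 → 0  (bit 6 = 0)
position 10: 101 → 0  (bit 5 = 0)
position 0: 100 → 0  (bit 4 = 0)
position 3: 011 → 1  (bit 3 = 1)
position 11: 010 → 1  (bit 2 = 1)
position 2: 001 → 0  (bit 1 = 0)
position 1: 000 → 0  (bit 0 = 0)
bits b7..b0 = 00001100 = 12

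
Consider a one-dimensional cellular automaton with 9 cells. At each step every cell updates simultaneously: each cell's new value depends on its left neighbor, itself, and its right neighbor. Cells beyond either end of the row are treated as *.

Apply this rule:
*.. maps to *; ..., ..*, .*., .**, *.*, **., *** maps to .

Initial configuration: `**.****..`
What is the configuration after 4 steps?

.......*.
*........
.*.......
..*......

..*......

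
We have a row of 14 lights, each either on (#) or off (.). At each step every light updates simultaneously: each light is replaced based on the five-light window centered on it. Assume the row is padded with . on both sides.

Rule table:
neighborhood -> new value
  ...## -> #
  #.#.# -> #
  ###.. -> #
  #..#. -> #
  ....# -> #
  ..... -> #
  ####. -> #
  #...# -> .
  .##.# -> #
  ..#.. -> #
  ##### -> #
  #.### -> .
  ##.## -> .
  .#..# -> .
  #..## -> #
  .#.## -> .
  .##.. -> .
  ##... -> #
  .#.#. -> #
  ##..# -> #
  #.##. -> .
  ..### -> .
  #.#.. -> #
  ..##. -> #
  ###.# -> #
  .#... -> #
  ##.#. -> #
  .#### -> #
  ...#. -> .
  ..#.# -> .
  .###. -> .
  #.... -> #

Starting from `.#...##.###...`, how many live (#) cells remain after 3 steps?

.##.###...####
###...##.#.###
..##.#####...#
count of #: 8

8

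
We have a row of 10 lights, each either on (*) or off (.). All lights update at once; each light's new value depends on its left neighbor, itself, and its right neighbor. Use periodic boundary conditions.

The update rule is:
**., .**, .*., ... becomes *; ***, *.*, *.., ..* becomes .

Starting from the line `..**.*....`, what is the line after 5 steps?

*.**.*.*..

step 1: *.**.*.***
step 2: *.**.*.*..
step 3: *.**.*.*..  (fixed point — unchanged through step 5)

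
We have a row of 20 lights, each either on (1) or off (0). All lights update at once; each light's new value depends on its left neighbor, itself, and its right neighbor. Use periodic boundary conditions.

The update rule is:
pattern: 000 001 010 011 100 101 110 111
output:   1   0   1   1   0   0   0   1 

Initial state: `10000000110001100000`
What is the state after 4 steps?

10110010100101001010

10111110100101001110
10111100100101001100
10111000100101001000
10110010100101001010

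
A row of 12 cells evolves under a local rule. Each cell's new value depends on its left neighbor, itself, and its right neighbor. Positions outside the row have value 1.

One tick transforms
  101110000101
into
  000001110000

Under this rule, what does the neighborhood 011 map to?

0

At position 2 the neighborhood is 011; the next row has 0 there.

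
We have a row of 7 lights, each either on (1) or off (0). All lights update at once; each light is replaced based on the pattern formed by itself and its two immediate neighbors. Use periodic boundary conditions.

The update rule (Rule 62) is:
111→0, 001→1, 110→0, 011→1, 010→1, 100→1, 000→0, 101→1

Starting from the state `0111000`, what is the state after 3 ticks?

1100100
1011111
0110000

0110000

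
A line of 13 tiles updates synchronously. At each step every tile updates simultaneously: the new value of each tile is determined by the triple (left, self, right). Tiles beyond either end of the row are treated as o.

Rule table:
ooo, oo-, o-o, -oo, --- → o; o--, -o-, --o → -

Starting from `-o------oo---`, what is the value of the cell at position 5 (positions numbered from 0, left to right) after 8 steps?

o--oooo-oo-o-
o--oooooooo-o
o--oooooooooo
o--oooooooooo  (fixed point — unchanged through step 8)
position 5 holds o

o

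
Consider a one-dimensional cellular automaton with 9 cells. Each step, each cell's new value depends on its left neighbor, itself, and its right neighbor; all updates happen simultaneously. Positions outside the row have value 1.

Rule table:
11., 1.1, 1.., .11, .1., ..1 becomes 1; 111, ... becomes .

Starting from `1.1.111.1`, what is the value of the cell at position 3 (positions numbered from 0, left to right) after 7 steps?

.

11111.111
....111..
1..11.111
1111111..
......111
1....11..
11..11111
position 3 holds .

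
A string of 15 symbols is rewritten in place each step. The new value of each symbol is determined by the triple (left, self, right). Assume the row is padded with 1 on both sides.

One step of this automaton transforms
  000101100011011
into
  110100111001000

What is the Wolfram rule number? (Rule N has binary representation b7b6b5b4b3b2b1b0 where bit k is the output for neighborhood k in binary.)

85

position 14: 111 → 0  (bit 7 = 0)
position 6: 110 → 1  (bit 6 = 1)
position 4: 101 → 0  (bit 5 = 0)
position 0: 100 → 1  (bit 4 = 1)
position 5: 011 → 0  (bit 3 = 0)
position 3: 010 → 1  (bit 2 = 1)
position 2: 001 → 0  (bit 1 = 0)
position 1: 000 → 1  (bit 0 = 1)
bits b7..b0 = 01010101 = 85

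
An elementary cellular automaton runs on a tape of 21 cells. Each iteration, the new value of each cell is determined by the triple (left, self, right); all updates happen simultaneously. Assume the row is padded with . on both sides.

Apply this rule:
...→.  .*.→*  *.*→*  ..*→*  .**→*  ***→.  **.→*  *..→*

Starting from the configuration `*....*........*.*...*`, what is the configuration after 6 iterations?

iteration 1: **..***......*****.**
iteration 2: *****.**....**...****
iteration 3: *...*****..****.**..*
iteration 4: **.**...****..*******
iteration 5: ******.**..****.....*
iteration 6: *....*******..**...**

*....*******..**...**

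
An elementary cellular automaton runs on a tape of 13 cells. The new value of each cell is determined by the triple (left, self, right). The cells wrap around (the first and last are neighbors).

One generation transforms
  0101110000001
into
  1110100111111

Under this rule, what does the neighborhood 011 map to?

0

At position 3 the neighborhood is 011; the next row has 0 there.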